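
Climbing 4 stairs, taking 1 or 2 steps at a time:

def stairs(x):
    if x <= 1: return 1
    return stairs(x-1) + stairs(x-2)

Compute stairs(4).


Building up from base cases:
stairs(0) = 1
stairs(1) = 1
stairs(2) = stairs(1) + stairs(0) = 1 + 1 = 2
stairs(3) = stairs(2) + stairs(1) = 2 + 1 = 3
stairs(4) = stairs(3) + stairs(2) = 3 + 2 = 5

5


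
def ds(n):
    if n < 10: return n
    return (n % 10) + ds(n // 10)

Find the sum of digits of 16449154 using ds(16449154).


ds(16449154) = 4 + ds(1644915)
ds(1644915) = 5 + ds(164491)
ds(164491) = 1 + ds(16449)
ds(16449) = 9 + ds(1644)
ds(1644) = 4 + ds(164)
ds(164) = 4 + ds(16)
ds(16) = 6 + ds(1)
ds(1) = 1  (base case)
Total: 4 + 5 + 1 + 9 + 4 + 4 + 6 + 1 = 34

34


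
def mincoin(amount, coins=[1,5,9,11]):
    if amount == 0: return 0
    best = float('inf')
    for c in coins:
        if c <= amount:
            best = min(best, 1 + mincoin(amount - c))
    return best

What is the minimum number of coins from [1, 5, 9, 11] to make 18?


Building up with DP:
mincoin(0) = 0
mincoin(1) = min(1+mincoin(0)=1+0=1) = 1
mincoin(2) = min(1+mincoin(1)=1+1=2) = 2
mincoin(3) = min(1+mincoin(2)=1+2=3) = 3
mincoin(4) = min(1+mincoin(3)=1+3=4) = 4
mincoin(5) = min(1+mincoin(4)=1+4=5, 1+mincoin(0)=1+0=1) = 1
mincoin(6) = min(1+mincoin(5)=1+1=2, 1+mincoin(1)=1+1=2) = 2
mincoin(7) = min(1+mincoin(6)=1+2=3, 1+mincoin(2)=1+2=3) = 3
mincoin(8) = min(1+mincoin(7)=1+3=4, 1+mincoin(3)=1+3=4) = 4
mincoin(9) = min(1+mincoin(8)=1+4=5, 1+mincoin(4)=1+4=5, 1+mincoin(0)=1+0=1) = 1
mincoin(10) = min(1+mincoin(9)=1+1=2, 1+mincoin(5)=1+1=2, 1+mincoin(1)=1+1=2) = 2
mincoin(11) = min(1+mincoin(10)=1+2=3, 1+mincoin(6)=1+2=3, 1+mincoin(2)=1+2=3, 1+mincoin(0)=1+0=1) = 1
mincoin(12) = min(1+mincoin(11)=1+1=2, 1+mincoin(7)=1+3=4, 1+mincoin(3)=1+3=4, 1+mincoin(1)=1+1=2) = 2
mincoin(13) = min(1+mincoin(12)=1+2=3, 1+mincoin(8)=1+4=5, 1+mincoin(4)=1+4=5, 1+mincoin(2)=1+2=3) = 3
mincoin(14) = min(1+mincoin(13)=1+3=4, 1+mincoin(9)=1+1=2, 1+mincoin(5)=1+1=2, 1+mincoin(3)=1+3=4) = 2
mincoin(15) = min(1+mincoin(14)=1+2=3, 1+mincoin(10)=1+2=3, 1+mincoin(6)=1+2=3, 1+mincoin(4)=1+4=5) = 3
mincoin(16) = min(1+mincoin(15)=1+3=4, 1+mincoin(11)=1+1=2, 1+mincoin(7)=1+3=4, 1+mincoin(5)=1+1=2) = 2
mincoin(17) = min(1+mincoin(16)=1+2=3, 1+mincoin(12)=1+2=3, 1+mincoin(8)=1+4=5, 1+mincoin(6)=1+2=3) = 3
mincoin(18) = min(1+mincoin(17)=1+3=4, 1+mincoin(13)=1+3=4, 1+mincoin(9)=1+1=2, 1+mincoin(7)=1+3=4) = 2

2


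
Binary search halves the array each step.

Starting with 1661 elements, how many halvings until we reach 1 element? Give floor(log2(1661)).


1661 / 2 = 830
830 / 2 = 415
415 / 2 = 207
207 / 2 = 103
103 / 2 = 51
51 / 2 = 25
25 / 2 = 12
12 / 2 = 6
6 / 2 = 3
3 / 2 = 1
Reached 1 after 10 halvings

10


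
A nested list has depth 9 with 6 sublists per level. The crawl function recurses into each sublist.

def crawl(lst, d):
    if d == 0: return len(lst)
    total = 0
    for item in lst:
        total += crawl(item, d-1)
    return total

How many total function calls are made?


At depth 0 (root): 1 call
At depth 1: each of 1 parents calls crawl on 6 children = 6 calls
At depth 2: each of 6 parents calls crawl on 6 children = 36 calls
At depth 3: each of 36 parents calls crawl on 6 children = 216 calls
At depth 4: each of 216 parents calls crawl on 6 children = 1296 calls
At depth 5: each of 1296 parents calls crawl on 6 children = 7776 calls
At depth 6: each of 7776 parents calls crawl on 6 children = 46656 calls
At depth 7: each of 46656 parents calls crawl on 6 children = 279936 calls
At depth 8: each of 279936 parents calls crawl on 6 children = 1679616 calls
At depth 9: each of 1679616 parents calls crawl on 6 children = 10077696 calls
Total: 1 + 6 + 36 + 216 + 1296 + 7776 + 46656 + 279936 + 1679616 + 10077696 = 12093235

12093235


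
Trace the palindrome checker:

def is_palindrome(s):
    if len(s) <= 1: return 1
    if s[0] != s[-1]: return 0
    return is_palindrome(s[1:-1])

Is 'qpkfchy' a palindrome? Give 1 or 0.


is_palindrome('qpkfchy'): s[0]='q' != s[-1]='y' -> return 0
Result: 0 (not a palindrome)

0


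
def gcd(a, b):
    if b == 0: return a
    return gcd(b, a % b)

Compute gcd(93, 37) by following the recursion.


gcd(93, 37) = gcd(37, 19)
gcd(37, 19) = gcd(19, 18)
gcd(19, 18) = gcd(18, 1)
gcd(18, 1) = gcd(1, 0)
gcd(1, 0) = 1  (base case)

1


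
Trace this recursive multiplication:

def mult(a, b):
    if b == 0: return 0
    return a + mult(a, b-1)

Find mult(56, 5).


mult(56, 5) = 56 + mult(56, 4)
mult(56, 4) = 56 + mult(56, 3)
mult(56, 3) = 56 + mult(56, 2)
mult(56, 2) = 56 + mult(56, 1)
mult(56, 1) = 56 + mult(56, 0)
mult(56, 0) = 0  (base case)
Total: 56 + 56 + 56 + 56 + 56 + 0 = 280

280


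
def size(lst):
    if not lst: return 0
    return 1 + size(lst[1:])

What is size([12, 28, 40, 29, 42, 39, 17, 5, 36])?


size([12, 28, 40, 29, 42, 39, 17, 5, 36]) = 1 + size([28, 40, 29, 42, 39, 17, 5, 36])
size([28, 40, 29, 42, 39, 17, 5, 36]) = 1 + size([40, 29, 42, 39, 17, 5, 36])
size([40, 29, 42, 39, 17, 5, 36]) = 1 + size([29, 42, 39, 17, 5, 36])
size([29, 42, 39, 17, 5, 36]) = 1 + size([42, 39, 17, 5, 36])
size([42, 39, 17, 5, 36]) = 1 + size([39, 17, 5, 36])
size([39, 17, 5, 36]) = 1 + size([17, 5, 36])
size([17, 5, 36]) = 1 + size([5, 36])
size([5, 36]) = 1 + size([36])
size([36]) = 1 + size([])
size([]) = 0  (base case)
Unwinding: 1 + 1 + 1 + 1 + 1 + 1 + 1 + 1 + 1 + 0 = 9

9


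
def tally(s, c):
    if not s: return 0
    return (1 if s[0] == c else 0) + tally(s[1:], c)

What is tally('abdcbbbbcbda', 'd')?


s[0]='a' != 'd' -> 0
s[0]='b' != 'd' -> 0
s[0]='d' == 'd' -> 1
s[0]='c' != 'd' -> 0
s[0]='b' != 'd' -> 0
s[0]='b' != 'd' -> 0
s[0]='b' != 'd' -> 0
s[0]='b' != 'd' -> 0
s[0]='c' != 'd' -> 0
s[0]='b' != 'd' -> 0
s[0]='d' == 'd' -> 1
s[0]='a' != 'd' -> 0
Sum: 0 + 0 + 1 + 0 + 0 + 0 + 0 + 0 + 0 + 0 + 1 + 0 = 2

2


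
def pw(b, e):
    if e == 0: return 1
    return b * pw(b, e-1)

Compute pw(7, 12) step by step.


pw(7, 12)
= 7 * pw(7, 11)
= 7 * 7 * pw(7, 10)
= 7 * 7 * 7 * pw(7, 9)
= 7 * 7 * 7 * 7 * pw(7, 8)
= 7 * 7 * 7 * 7 * 7 * pw(7, 7)
= 7 * 7 * 7 * 7 * 7 * 7 * pw(7, 6)
= 7 * 7 * 7 * 7 * 7 * 7 * 7 * pw(7, 5)
= 7 * 7 * 7 * 7 * 7 * 7 * 7 * 7 * pw(7, 4)
= 7 * 7 * 7 * 7 * 7 * 7 * 7 * 7 * 7 * pw(7, 3)
= 7 * 7 * 7 * 7 * 7 * 7 * 7 * 7 * 7 * 7 * pw(7, 2)
= 7 * 7 * 7 * 7 * 7 * 7 * 7 * 7 * 7 * 7 * 7 * pw(7, 1)
= 7 * 7 * 7 * 7 * 7 * 7 * 7 * 7 * 7 * 7 * 7 * 7 * pw(7, 0)
= 7 * 7 * 7 * 7 * 7 * 7 * 7 * 7 * 7 * 7 * 7 * 7 * 1
= 13841287201

13841287201


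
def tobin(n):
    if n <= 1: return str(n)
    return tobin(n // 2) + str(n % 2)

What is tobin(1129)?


tobin(1129) = tobin(564) + '1'
tobin(564) = tobin(282) + '0'
tobin(282) = tobin(141) + '0'
tobin(141) = tobin(70) + '1'
tobin(70) = tobin(35) + '0'
tobin(35) = tobin(17) + '1'
tobin(17) = tobin(8) + '1'
tobin(8) = tobin(4) + '0'
tobin(4) = tobin(2) + '0'
tobin(2) = tobin(1) + '0'
tobin(1) = '1'  (base case)
Concatenating: '1' + '0' + '0' + '0' + '1' + '1' + '0' + '1' + '0' + '0' + '1' = '10001101001'

10001101001


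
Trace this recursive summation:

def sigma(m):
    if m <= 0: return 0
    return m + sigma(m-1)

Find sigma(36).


sigma(36)
= 36 + 35 + 34 + 33 + 32 + 31 + 30 + 29 + 28 + 27 + 26 + 25 + 24 + 23 + 22 + 21 + 20 + 19 + 18 + 17 + 16 + 15 + 14 + 13 + 12 + 11 + 10 + 9 + 8 + 7 + 6 + 5 + 4 + 3 + 2 + 1 + sigma(0)
= 36 + 35 + 34 + 33 + 32 + 31 + 30 + 29 + 28 + 27 + 26 + 25 + 24 + 23 + 22 + 21 + 20 + 19 + 18 + 17 + 16 + 15 + 14 + 13 + 12 + 11 + 10 + 9 + 8 + 7 + 6 + 5 + 4 + 3 + 2 + 1 + 0
= 666

666


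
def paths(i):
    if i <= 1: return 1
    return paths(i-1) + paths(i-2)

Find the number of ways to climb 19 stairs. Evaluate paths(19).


Building up from base cases:
paths(0) = 1
paths(1) = 1
paths(2) = paths(1) + paths(0) = 1 + 1 = 2
paths(3) = paths(2) + paths(1) = 2 + 1 = 3
paths(4) = paths(3) + paths(2) = 3 + 2 = 5
paths(5) = paths(4) + paths(3) = 5 + 3 = 8
paths(6) = paths(5) + paths(4) = 8 + 5 = 13
paths(7) = paths(6) + paths(5) = 13 + 8 = 21
paths(8) = paths(7) + paths(6) = 21 + 13 = 34
paths(9) = paths(8) + paths(7) = 34 + 21 = 55
paths(10) = paths(9) + paths(8) = 55 + 34 = 89
paths(11) = paths(10) + paths(9) = 89 + 55 = 144
paths(12) = paths(11) + paths(10) = 144 + 89 = 233
paths(13) = paths(12) + paths(11) = 233 + 144 = 377
paths(14) = paths(13) + paths(12) = 377 + 233 = 610
paths(15) = paths(14) + paths(13) = 610 + 377 = 987
paths(16) = paths(15) + paths(14) = 987 + 610 = 1597
paths(17) = paths(16) + paths(15) = 1597 + 987 = 2584
paths(18) = paths(17) + paths(16) = 2584 + 1597 = 4181
paths(19) = paths(18) + paths(17) = 4181 + 2584 = 6765

6765


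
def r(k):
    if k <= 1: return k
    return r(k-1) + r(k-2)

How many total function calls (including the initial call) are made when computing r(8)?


Let C(n) = total calls for r(n)
C(0) = 1, C(1) = 1
C(2) = 1 + C(1) + C(0) = 1 + 1 + 1 = 3
C(3) = 1 + C(2) + C(1) = 1 + 3 + 1 = 5
C(4) = 1 + C(3) + C(2) = 1 + 5 + 3 = 9
C(5) = 1 + C(4) + C(3) = 1 + 9 + 5 = 15
C(6) = 1 + C(5) + C(4) = 1 + 15 + 9 = 25
C(7) = 1 + C(6) + C(5) = 1 + 25 + 15 = 41
C(8) = 1 + C(7) + C(6) = 1 + 41 + 25 = 67

67


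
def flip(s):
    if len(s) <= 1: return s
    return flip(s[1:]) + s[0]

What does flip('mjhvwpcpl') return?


flip('mjhvwpcpl') = flip('jhvwpcpl') + 'm'
flip('jhvwpcpl') = flip('hvwpcpl') + 'j'
flip('hvwpcpl') = flip('vwpcpl') + 'h'
flip('vwpcpl') = flip('wpcpl') + 'v'
flip('wpcpl') = flip('pcpl') + 'w'
flip('pcpl') = flip('cpl') + 'p'
flip('cpl') = flip('pl') + 'c'
flip('pl') = flip('l') + 'p'
flip('l') = 'l'  (base case)
Concatenating: 'l' + 'p' + 'c' + 'p' + 'w' + 'v' + 'h' + 'j' + 'm' = 'lpcpwvhjm'

lpcpwvhjm


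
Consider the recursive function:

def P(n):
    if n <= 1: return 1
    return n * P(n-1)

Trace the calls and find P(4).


P(4)
= 4 * P(3)
= 4 * 3 * P(2)
= 4 * 3 * 2 * P(1)
= 4 * 3 * 2 * 1
= 24

24


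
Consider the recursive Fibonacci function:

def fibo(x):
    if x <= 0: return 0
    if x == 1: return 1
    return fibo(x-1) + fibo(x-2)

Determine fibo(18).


Computing fibo(18) bottom-up:
fibo(0) = 0
fibo(1) = 1
fibo(2) = fibo(1) + fibo(0) = 1 + 0 = 1
fibo(3) = fibo(2) + fibo(1) = 1 + 1 = 2
fibo(4) = fibo(3) + fibo(2) = 2 + 1 = 3
fibo(5) = fibo(4) + fibo(3) = 3 + 2 = 5
fibo(6) = fibo(5) + fibo(4) = 5 + 3 = 8
fibo(7) = fibo(6) + fibo(5) = 8 + 5 = 13
fibo(8) = fibo(7) + fibo(6) = 13 + 8 = 21
fibo(9) = fibo(8) + fibo(7) = 21 + 13 = 34
fibo(10) = fibo(9) + fibo(8) = 34 + 21 = 55
fibo(11) = fibo(10) + fibo(9) = 55 + 34 = 89
fibo(12) = fibo(11) + fibo(10) = 89 + 55 = 144
fibo(13) = fibo(12) + fibo(11) = 144 + 89 = 233
fibo(14) = fibo(13) + fibo(12) = 233 + 144 = 377
fibo(15) = fibo(14) + fibo(13) = 377 + 233 = 610
fibo(16) = fibo(15) + fibo(14) = 610 + 377 = 987
fibo(17) = fibo(16) + fibo(15) = 987 + 610 = 1597
fibo(18) = fibo(17) + fibo(16) = 1597 + 987 = 2584

2584


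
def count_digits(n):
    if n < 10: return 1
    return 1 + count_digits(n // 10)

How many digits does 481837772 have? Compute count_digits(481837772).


count_digits(481837772) = 1 + count_digits(48183777)
count_digits(48183777) = 1 + count_digits(4818377)
count_digits(4818377) = 1 + count_digits(481837)
count_digits(481837) = 1 + count_digits(48183)
count_digits(48183) = 1 + count_digits(4818)
count_digits(4818) = 1 + count_digits(481)
count_digits(481) = 1 + count_digits(48)
count_digits(48) = 1 + count_digits(4)
count_digits(4) = 1  (base case: 4 < 10)
Unwinding: 1 + 1 + 1 + 1 + 1 + 1 + 1 + 1 + 1 = 9

9


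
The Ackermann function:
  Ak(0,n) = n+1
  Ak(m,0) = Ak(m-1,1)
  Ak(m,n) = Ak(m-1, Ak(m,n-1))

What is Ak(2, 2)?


Ak(2, 2) = Ak(1, Ak(2, 1))
  Ak(2, 1) = Ak(1, Ak(2, 0))
    Ak(2, 0) = Ak(1, 1)
      Ak(1, 1) = Ak(0, Ak(1, 0))
        Ak(1, 0) = Ak(0, 1)
          Ak(0, 1) = 2
        = Ak(0, 2)
        Ak(0, 2) = 3
    = Ak(1, 3)
    Ak(1, 3) = Ak(0, Ak(1, 2))
      Ak(1, 2) = Ak(0, Ak(1, 1))
        Ak(1, 1) = Ak(0, Ak(1, 0))
          Ak(1, 0) = Ak(0, 1)
          Ak(0, 1) = 2
          = Ak(0, 2)
          Ak(0, 2) = 3
        = Ak(0, 3)
        Ak(0, 3) = 4
      = Ak(0, 4)
      Ak(0, 4) = 5
  = Ak(1, 5)
  Ak(1, 5) = Ak(0, Ak(1, 4))
    Ak(1, 4) = Ak(0, Ak(1, 3))
      Ak(1, 3) = Ak(0, Ak(1, 2))
        Ak(1, 2) = Ak(0, Ak(1, 1))
... (trace truncated)
Result: Ak(2, 2) = 7

7


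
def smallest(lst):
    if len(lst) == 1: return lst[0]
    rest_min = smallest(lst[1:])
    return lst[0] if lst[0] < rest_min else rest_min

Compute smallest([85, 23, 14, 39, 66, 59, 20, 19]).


smallest([85, 23, 14, 39, 66, 59, 20, 19]): compare 85 with smallest([23, 14, 39, 66, 59, 20, 19])
smallest([23, 14, 39, 66, 59, 20, 19]): compare 23 with smallest([14, 39, 66, 59, 20, 19])
smallest([14, 39, 66, 59, 20, 19]): compare 14 with smallest([39, 66, 59, 20, 19])
smallest([39, 66, 59, 20, 19]): compare 39 with smallest([66, 59, 20, 19])
smallest([66, 59, 20, 19]): compare 66 with smallest([59, 20, 19])
smallest([59, 20, 19]): compare 59 with smallest([20, 19])
smallest([20, 19]): compare 20 with smallest([19])
smallest([19]) = 19  (base case)
Compare 20 with 19 -> 19
Compare 59 with 19 -> 19
Compare 66 with 19 -> 19
Compare 39 with 19 -> 19
Compare 14 with 19 -> 14
Compare 23 with 14 -> 14
Compare 85 with 14 -> 14

14


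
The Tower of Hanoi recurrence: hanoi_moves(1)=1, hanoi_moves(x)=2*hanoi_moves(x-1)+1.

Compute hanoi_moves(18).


hanoi_moves(18) = 2 * hanoi_moves(17) + 1
hanoi_moves(17) = 2 * hanoi_moves(16) + 1
hanoi_moves(16) = 2 * hanoi_moves(15) + 1
hanoi_moves(15) = 2 * hanoi_moves(14) + 1
hanoi_moves(14) = 2 * hanoi_moves(13) + 1
hanoi_moves(13) = 2 * hanoi_moves(12) + 1
hanoi_moves(12) = 2 * hanoi_moves(11) + 1
hanoi_moves(11) = 2 * hanoi_moves(10) + 1
hanoi_moves(10) = 2 * hanoi_moves(9) + 1
hanoi_moves(9) = 2 * hanoi_moves(8) + 1
hanoi_moves(8) = 2 * hanoi_moves(7) + 1
hanoi_moves(7) = 2 * hanoi_moves(6) + 1
hanoi_moves(6) = 2 * hanoi_moves(5) + 1
hanoi_moves(5) = 2 * hanoi_moves(4) + 1
hanoi_moves(4) = 2 * hanoi_moves(3) + 1
hanoi_moves(3) = 2 * hanoi_moves(2) + 1
hanoi_moves(2) = 2 * hanoi_moves(1) + 1
hanoi_moves(1) = 1  (base case)
hanoi_moves(2) = 2 * 1 + 1 = 3
hanoi_moves(3) = 2 * 3 + 1 = 7
hanoi_moves(4) = 2 * 7 + 1 = 15
hanoi_moves(5) = 2 * 15 + 1 = 31
hanoi_moves(6) = 2 * 31 + 1 = 63
hanoi_moves(7) = 2 * 63 + 1 = 127
hanoi_moves(8) = 2 * 127 + 1 = 255
hanoi_moves(9) = 2 * 255 + 1 = 511
hanoi_moves(10) = 2 * 511 + 1 = 1023
hanoi_moves(11) = 2 * 1023 + 1 = 2047
hanoi_moves(12) = 2 * 2047 + 1 = 4095
hanoi_moves(13) = 2 * 4095 + 1 = 8191
hanoi_moves(14) = 2 * 8191 + 1 = 16383
hanoi_moves(15) = 2 * 16383 + 1 = 32767
hanoi_moves(16) = 2 * 32767 + 1 = 65535
hanoi_moves(17) = 2 * 65535 + 1 = 131071
hanoi_moves(18) = 2 * 131071 + 1 = 262143

262143


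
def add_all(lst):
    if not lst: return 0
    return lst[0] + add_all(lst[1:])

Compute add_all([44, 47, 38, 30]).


add_all([44, 47, 38, 30]) = 44 + add_all([47, 38, 30])
add_all([47, 38, 30]) = 47 + add_all([38, 30])
add_all([38, 30]) = 38 + add_all([30])
add_all([30]) = 30 + add_all([])
add_all([]) = 0  (base case)
Total: 44 + 47 + 38 + 30 + 0 = 159

159


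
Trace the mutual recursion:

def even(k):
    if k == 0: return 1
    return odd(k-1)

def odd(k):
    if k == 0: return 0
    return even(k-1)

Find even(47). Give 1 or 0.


even(47) = odd(46)
odd(46) = even(45)
even(45) = odd(44)
odd(44) = even(43)
even(43) = odd(42)
odd(42) = even(41)
even(41) = odd(40)
odd(40) = even(39)
even(39) = odd(38)
odd(38) = even(37)
even(37) = odd(36)
odd(36) = even(35)
even(35) = odd(34)
odd(34) = even(33)
even(33) = odd(32)
odd(32) = even(31)
even(31) = odd(30)
odd(30) = even(29)
even(29) = odd(28)
odd(28) = even(27)
even(27) = odd(26)
odd(26) = even(25)
even(25) = odd(24)
odd(24) = even(23)
even(23) = odd(22)
odd(22) = even(21)
even(21) = odd(20)
odd(20) = even(19)
even(19) = odd(18)
odd(18) = even(17)
even(17) = odd(16)
odd(16) = even(15)
even(15) = odd(14)
odd(14) = even(13)
even(13) = odd(12)
odd(12) = even(11)
even(11) = odd(10)
odd(10) = even(9)
even(9) = odd(8)
odd(8) = even(7)
even(7) = odd(6)
odd(6) = even(5)
even(5) = odd(4)
odd(4) = even(3)
even(3) = odd(2)
odd(2) = even(1)
even(1) = odd(0)
odd(0) = 0  (base case)
Result: 0

0


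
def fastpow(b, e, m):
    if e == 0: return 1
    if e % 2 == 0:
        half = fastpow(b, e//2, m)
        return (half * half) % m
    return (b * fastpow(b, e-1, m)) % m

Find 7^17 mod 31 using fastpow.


fastpow(7, 17, 31): e is odd, compute fastpow(7, 16, 31)
  fastpow(7, 16, 31): e is even, compute fastpow(7, 8, 31)
    fastpow(7, 8, 31): e is even, compute fastpow(7, 4, 31)
      fastpow(7, 4, 31): e is even, compute fastpow(7, 2, 31)
        fastpow(7, 2, 31): e is even, compute fastpow(7, 1, 31)
          fastpow(7, 1, 31): e is odd, compute fastpow(7, 0, 31)
          fastpow(7, 0, 31) = 1
          (7 * 1) % 31 = 7
        half=7, (7*7) % 31 = 18
      half=18, (18*18) % 31 = 14
    half=14, (14*14) % 31 = 10
  half=10, (10*10) % 31 = 7
(7 * 7) % 31 = 18

18


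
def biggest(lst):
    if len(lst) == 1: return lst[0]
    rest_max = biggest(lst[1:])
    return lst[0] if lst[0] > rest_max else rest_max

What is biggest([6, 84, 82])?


biggest([6, 84, 82]): compare 6 with biggest([84, 82])
biggest([84, 82]): compare 84 with biggest([82])
biggest([82]) = 82  (base case)
Compare 84 with 82 -> 84
Compare 6 with 84 -> 84

84


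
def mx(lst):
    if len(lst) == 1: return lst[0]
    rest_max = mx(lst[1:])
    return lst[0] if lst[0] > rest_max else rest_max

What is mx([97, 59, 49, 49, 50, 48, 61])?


mx([97, 59, 49, 49, 50, 48, 61]): compare 97 with mx([59, 49, 49, 50, 48, 61])
mx([59, 49, 49, 50, 48, 61]): compare 59 with mx([49, 49, 50, 48, 61])
mx([49, 49, 50, 48, 61]): compare 49 with mx([49, 50, 48, 61])
mx([49, 50, 48, 61]): compare 49 with mx([50, 48, 61])
mx([50, 48, 61]): compare 50 with mx([48, 61])
mx([48, 61]): compare 48 with mx([61])
mx([61]) = 61  (base case)
Compare 48 with 61 -> 61
Compare 50 with 61 -> 61
Compare 49 with 61 -> 61
Compare 49 with 61 -> 61
Compare 59 with 61 -> 61
Compare 97 with 61 -> 97

97


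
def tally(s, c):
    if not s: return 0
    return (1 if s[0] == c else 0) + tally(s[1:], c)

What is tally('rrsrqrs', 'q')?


s[0]='r' != 'q' -> 0
s[0]='r' != 'q' -> 0
s[0]='s' != 'q' -> 0
s[0]='r' != 'q' -> 0
s[0]='q' == 'q' -> 1
s[0]='r' != 'q' -> 0
s[0]='s' != 'q' -> 0
Sum: 0 + 0 + 0 + 0 + 1 + 0 + 0 = 1

1


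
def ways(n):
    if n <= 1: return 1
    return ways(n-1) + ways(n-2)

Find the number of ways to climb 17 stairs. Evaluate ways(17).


Building up from base cases:
ways(0) = 1
ways(1) = 1
ways(2) = ways(1) + ways(0) = 1 + 1 = 2
ways(3) = ways(2) + ways(1) = 2 + 1 = 3
ways(4) = ways(3) + ways(2) = 3 + 2 = 5
ways(5) = ways(4) + ways(3) = 5 + 3 = 8
ways(6) = ways(5) + ways(4) = 8 + 5 = 13
ways(7) = ways(6) + ways(5) = 13 + 8 = 21
ways(8) = ways(7) + ways(6) = 21 + 13 = 34
ways(9) = ways(8) + ways(7) = 34 + 21 = 55
ways(10) = ways(9) + ways(8) = 55 + 34 = 89
ways(11) = ways(10) + ways(9) = 89 + 55 = 144
ways(12) = ways(11) + ways(10) = 144 + 89 = 233
ways(13) = ways(12) + ways(11) = 233 + 144 = 377
ways(14) = ways(13) + ways(12) = 377 + 233 = 610
ways(15) = ways(14) + ways(13) = 610 + 377 = 987
ways(16) = ways(15) + ways(14) = 987 + 610 = 1597
ways(17) = ways(16) + ways(15) = 1597 + 987 = 2584

2584


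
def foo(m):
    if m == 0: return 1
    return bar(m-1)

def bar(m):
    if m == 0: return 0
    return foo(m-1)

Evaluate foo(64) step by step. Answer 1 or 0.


foo(64) = bar(63)
bar(63) = foo(62)
foo(62) = bar(61)
bar(61) = foo(60)
foo(60) = bar(59)
bar(59) = foo(58)
foo(58) = bar(57)
bar(57) = foo(56)
foo(56) = bar(55)
bar(55) = foo(54)
foo(54) = bar(53)
bar(53) = foo(52)
foo(52) = bar(51)
bar(51) = foo(50)
foo(50) = bar(49)
bar(49) = foo(48)
foo(48) = bar(47)
bar(47) = foo(46)
foo(46) = bar(45)
bar(45) = foo(44)
foo(44) = bar(43)
bar(43) = foo(42)
foo(42) = bar(41)
bar(41) = foo(40)
foo(40) = bar(39)
bar(39) = foo(38)
foo(38) = bar(37)
bar(37) = foo(36)
foo(36) = bar(35)
bar(35) = foo(34)
foo(34) = bar(33)
bar(33) = foo(32)
foo(32) = bar(31)
bar(31) = foo(30)
foo(30) = bar(29)
bar(29) = foo(28)
foo(28) = bar(27)
bar(27) = foo(26)
foo(26) = bar(25)
bar(25) = foo(24)
foo(24) = bar(23)
bar(23) = foo(22)
foo(22) = bar(21)
bar(21) = foo(20)
foo(20) = bar(19)
bar(19) = foo(18)
foo(18) = bar(17)
bar(17) = foo(16)
foo(16) = bar(15)
bar(15) = foo(14)
foo(14) = bar(13)
bar(13) = foo(12)
foo(12) = bar(11)
bar(11) = foo(10)
foo(10) = bar(9)
bar(9) = foo(8)
foo(8) = bar(7)
bar(7) = foo(6)
foo(6) = bar(5)
bar(5) = foo(4)
foo(4) = bar(3)
bar(3) = foo(2)
foo(2) = bar(1)
bar(1) = foo(0)
foo(0) = 1  (base case)
Result: 1

1


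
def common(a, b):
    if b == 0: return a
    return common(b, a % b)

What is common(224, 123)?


common(224, 123) = common(123, 101)
common(123, 101) = common(101, 22)
common(101, 22) = common(22, 13)
common(22, 13) = common(13, 9)
common(13, 9) = common(9, 4)
common(9, 4) = common(4, 1)
common(4, 1) = common(1, 0)
common(1, 0) = 1  (base case)

1


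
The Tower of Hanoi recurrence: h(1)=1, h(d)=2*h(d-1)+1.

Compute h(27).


h(27) = 2 * h(26) + 1
h(26) = 2 * h(25) + 1
h(25) = 2 * h(24) + 1
h(24) = 2 * h(23) + 1
h(23) = 2 * h(22) + 1
h(22) = 2 * h(21) + 1
h(21) = 2 * h(20) + 1
h(20) = 2 * h(19) + 1
h(19) = 2 * h(18) + 1
h(18) = 2 * h(17) + 1
h(17) = 2 * h(16) + 1
h(16) = 2 * h(15) + 1
h(15) = 2 * h(14) + 1
h(14) = 2 * h(13) + 1
h(13) = 2 * h(12) + 1
h(12) = 2 * h(11) + 1
h(11) = 2 * h(10) + 1
h(10) = 2 * h(9) + 1
h(9) = 2 * h(8) + 1
h(8) = 2 * h(7) + 1
h(7) = 2 * h(6) + 1
h(6) = 2 * h(5) + 1
h(5) = 2 * h(4) + 1
h(4) = 2 * h(3) + 1
h(3) = 2 * h(2) + 1
h(2) = 2 * h(1) + 1
h(1) = 1  (base case)
h(2) = 2 * 1 + 1 = 3
h(3) = 2 * 3 + 1 = 7
h(4) = 2 * 7 + 1 = 15
h(5) = 2 * 15 + 1 = 31
h(6) = 2 * 31 + 1 = 63
h(7) = 2 * 63 + 1 = 127
h(8) = 2 * 127 + 1 = 255
h(9) = 2 * 255 + 1 = 511
h(10) = 2 * 511 + 1 = 1023
h(11) = 2 * 1023 + 1 = 2047
h(12) = 2 * 2047 + 1 = 4095
h(13) = 2 * 4095 + 1 = 8191
h(14) = 2 * 8191 + 1 = 16383
h(15) = 2 * 16383 + 1 = 32767
h(16) = 2 * 32767 + 1 = 65535
h(17) = 2 * 65535 + 1 = 131071
h(18) = 2 * 131071 + 1 = 262143
h(19) = 2 * 262143 + 1 = 524287
h(20) = 2 * 524287 + 1 = 1048575
h(21) = 2 * 1048575 + 1 = 2097151
h(22) = 2 * 2097151 + 1 = 4194303
h(23) = 2 * 4194303 + 1 = 8388607
h(24) = 2 * 8388607 + 1 = 16777215
h(25) = 2 * 16777215 + 1 = 33554431
h(26) = 2 * 33554431 + 1 = 67108863
h(27) = 2 * 67108863 + 1 = 134217727

134217727


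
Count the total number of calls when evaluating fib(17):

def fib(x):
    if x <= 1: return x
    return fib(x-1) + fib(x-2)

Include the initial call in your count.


Let C(n) = total calls for fib(n)
C(0) = 1, C(1) = 1
C(2) = 1 + C(1) + C(0) = 1 + 1 + 1 = 3
C(3) = 1 + C(2) + C(1) = 1 + 3 + 1 = 5
C(4) = 1 + C(3) + C(2) = 1 + 5 + 3 = 9
C(5) = 1 + C(4) + C(3) = 1 + 9 + 5 = 15
C(6) = 1 + C(5) + C(4) = 1 + 15 + 9 = 25
C(7) = 1 + C(6) + C(5) = 1 + 25 + 15 = 41
C(8) = 1 + C(7) + C(6) = 1 + 41 + 25 = 67
C(9) = 1 + C(8) + C(7) = 1 + 67 + 41 = 109
C(10) = 1 + C(9) + C(8) = 1 + 109 + 67 = 177
C(11) = 1 + C(10) + C(9) = 1 + 177 + 109 = 287
C(12) = 1 + C(11) + C(10) = 1 + 287 + 177 = 465
C(13) = 1 + C(12) + C(11) = 1 + 465 + 287 = 753
C(14) = 1 + C(13) + C(12) = 1 + 753 + 465 = 1219
C(15) = 1 + C(14) + C(13) = 1 + 1219 + 753 = 1973
C(16) = 1 + C(15) + C(14) = 1 + 1973 + 1219 = 3193
C(17) = 1 + C(16) + C(15) = 1 + 3193 + 1973 = 5167

5167


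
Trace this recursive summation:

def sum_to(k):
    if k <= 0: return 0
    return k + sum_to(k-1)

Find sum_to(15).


sum_to(15)
= 15 + 14 + 13 + 12 + 11 + 10 + 9 + 8 + 7 + 6 + 5 + 4 + 3 + 2 + 1 + sum_to(0)
= 15 + 14 + 13 + 12 + 11 + 10 + 9 + 8 + 7 + 6 + 5 + 4 + 3 + 2 + 1 + 0
= 120

120


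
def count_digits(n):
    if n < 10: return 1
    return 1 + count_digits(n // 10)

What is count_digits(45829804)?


count_digits(45829804) = 1 + count_digits(4582980)
count_digits(4582980) = 1 + count_digits(458298)
count_digits(458298) = 1 + count_digits(45829)
count_digits(45829) = 1 + count_digits(4582)
count_digits(4582) = 1 + count_digits(458)
count_digits(458) = 1 + count_digits(45)
count_digits(45) = 1 + count_digits(4)
count_digits(4) = 1  (base case: 4 < 10)
Unwinding: 1 + 1 + 1 + 1 + 1 + 1 + 1 + 1 = 8

8


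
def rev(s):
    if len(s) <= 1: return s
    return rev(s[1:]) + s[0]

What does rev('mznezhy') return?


rev('mznezhy') = rev('znezhy') + 'm'
rev('znezhy') = rev('nezhy') + 'z'
rev('nezhy') = rev('ezhy') + 'n'
rev('ezhy') = rev('zhy') + 'e'
rev('zhy') = rev('hy') + 'z'
rev('hy') = rev('y') + 'h'
rev('y') = 'y'  (base case)
Concatenating: 'y' + 'h' + 'z' + 'e' + 'n' + 'z' + 'm' = 'yhzenzm'

yhzenzm


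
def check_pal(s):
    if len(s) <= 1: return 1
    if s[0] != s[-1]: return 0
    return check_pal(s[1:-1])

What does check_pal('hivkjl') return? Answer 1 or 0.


check_pal('hivkjl'): s[0]='h' != s[-1]='l' -> return 0
Result: 0 (not a palindrome)

0


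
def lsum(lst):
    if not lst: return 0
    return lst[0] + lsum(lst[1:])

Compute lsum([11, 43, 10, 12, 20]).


lsum([11, 43, 10, 12, 20]) = 11 + lsum([43, 10, 12, 20])
lsum([43, 10, 12, 20]) = 43 + lsum([10, 12, 20])
lsum([10, 12, 20]) = 10 + lsum([12, 20])
lsum([12, 20]) = 12 + lsum([20])
lsum([20]) = 20 + lsum([])
lsum([]) = 0  (base case)
Total: 11 + 43 + 10 + 12 + 20 + 0 = 96

96


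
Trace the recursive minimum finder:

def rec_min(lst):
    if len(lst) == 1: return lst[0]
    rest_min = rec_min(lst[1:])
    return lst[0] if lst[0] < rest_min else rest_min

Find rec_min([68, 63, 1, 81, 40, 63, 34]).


rec_min([68, 63, 1, 81, 40, 63, 34]): compare 68 with rec_min([63, 1, 81, 40, 63, 34])
rec_min([63, 1, 81, 40, 63, 34]): compare 63 with rec_min([1, 81, 40, 63, 34])
rec_min([1, 81, 40, 63, 34]): compare 1 with rec_min([81, 40, 63, 34])
rec_min([81, 40, 63, 34]): compare 81 with rec_min([40, 63, 34])
rec_min([40, 63, 34]): compare 40 with rec_min([63, 34])
rec_min([63, 34]): compare 63 with rec_min([34])
rec_min([34]) = 34  (base case)
Compare 63 with 34 -> 34
Compare 40 with 34 -> 34
Compare 81 with 34 -> 34
Compare 1 with 34 -> 1
Compare 63 with 1 -> 1
Compare 68 with 1 -> 1

1


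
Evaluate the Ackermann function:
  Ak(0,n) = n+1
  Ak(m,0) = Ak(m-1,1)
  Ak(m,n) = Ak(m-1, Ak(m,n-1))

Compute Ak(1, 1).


Ak(1, 1) = Ak(0, Ak(1, 0))
  Ak(1, 0) = Ak(0, 1)
    Ak(0, 1) = 2
  = Ak(0, 2)
  Ak(0, 2) = 3
Result: Ak(1, 1) = 3

3


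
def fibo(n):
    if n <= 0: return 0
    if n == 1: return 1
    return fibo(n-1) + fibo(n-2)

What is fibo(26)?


Computing fibo(26) bottom-up:
fibo(0) = 0
fibo(1) = 1
fibo(2) = fibo(1) + fibo(0) = 1 + 0 = 1
fibo(3) = fibo(2) + fibo(1) = 1 + 1 = 2
fibo(4) = fibo(3) + fibo(2) = 2 + 1 = 3
fibo(5) = fibo(4) + fibo(3) = 3 + 2 = 5
fibo(6) = fibo(5) + fibo(4) = 5 + 3 = 8
fibo(7) = fibo(6) + fibo(5) = 8 + 5 = 13
fibo(8) = fibo(7) + fibo(6) = 13 + 8 = 21
fibo(9) = fibo(8) + fibo(7) = 21 + 13 = 34
fibo(10) = fibo(9) + fibo(8) = 34 + 21 = 55
fibo(11) = fibo(10) + fibo(9) = 55 + 34 = 89
fibo(12) = fibo(11) + fibo(10) = 89 + 55 = 144
fibo(13) = fibo(12) + fibo(11) = 144 + 89 = 233
fibo(14) = fibo(13) + fibo(12) = 233 + 144 = 377
fibo(15) = fibo(14) + fibo(13) = 377 + 233 = 610
fibo(16) = fibo(15) + fibo(14) = 610 + 377 = 987
fibo(17) = fibo(16) + fibo(15) = 987 + 610 = 1597
fibo(18) = fibo(17) + fibo(16) = 1597 + 987 = 2584
fibo(19) = fibo(18) + fibo(17) = 2584 + 1597 = 4181
fibo(20) = fibo(19) + fibo(18) = 4181 + 2584 = 6765
fibo(21) = fibo(20) + fibo(19) = 6765 + 4181 = 10946
fibo(22) = fibo(21) + fibo(20) = 10946 + 6765 = 17711
fibo(23) = fibo(22) + fibo(21) = 17711 + 10946 = 28657
fibo(24) = fibo(23) + fibo(22) = 28657 + 17711 = 46368
fibo(25) = fibo(24) + fibo(23) = 46368 + 28657 = 75025
fibo(26) = fibo(25) + fibo(24) = 75025 + 46368 = 121393

121393


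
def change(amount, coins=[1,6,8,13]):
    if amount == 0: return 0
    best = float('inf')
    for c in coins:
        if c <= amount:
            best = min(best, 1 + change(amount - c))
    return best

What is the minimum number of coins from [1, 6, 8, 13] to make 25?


Building up with DP:
change(0) = 0
change(1) = min(1+change(0)=1+0=1) = 1
change(2) = min(1+change(1)=1+1=2) = 2
change(3) = min(1+change(2)=1+2=3) = 3
change(4) = min(1+change(3)=1+3=4) = 4
change(5) = min(1+change(4)=1+4=5) = 5
change(6) = min(1+change(5)=1+5=6, 1+change(0)=1+0=1) = 1
change(7) = min(1+change(6)=1+1=2, 1+change(1)=1+1=2) = 2
change(8) = min(1+change(7)=1+2=3, 1+change(2)=1+2=3, 1+change(0)=1+0=1) = 1
change(9) = min(1+change(8)=1+1=2, 1+change(3)=1+3=4, 1+change(1)=1+1=2) = 2
change(10) = min(1+change(9)=1+2=3, 1+change(4)=1+4=5, 1+change(2)=1+2=3) = 3
change(11) = min(1+change(10)=1+3=4, 1+change(5)=1+5=6, 1+change(3)=1+3=4) = 4
change(12) = min(1+change(11)=1+4=5, 1+change(6)=1+1=2, 1+change(4)=1+4=5) = 2
change(13) = min(1+change(12)=1+2=3, 1+change(7)=1+2=3, 1+change(5)=1+5=6, 1+change(0)=1+0=1) = 1
change(14) = min(1+change(13)=1+1=2, 1+change(8)=1+1=2, 1+change(6)=1+1=2, 1+change(1)=1+1=2) = 2
change(15) = min(1+change(14)=1+2=3, 1+change(9)=1+2=3, 1+change(7)=1+2=3, 1+change(2)=1+2=3) = 3
change(16) = min(1+change(15)=1+3=4, 1+change(10)=1+3=4, 1+change(8)=1+1=2, 1+change(3)=1+3=4) = 2
change(17) = min(1+change(16)=1+2=3, 1+change(11)=1+4=5, 1+change(9)=1+2=3, 1+change(4)=1+4=5) = 3
change(18) = min(1+change(17)=1+3=4, 1+change(12)=1+2=3, 1+change(10)=1+3=4, 1+change(5)=1+5=6) = 3
change(19) = min(1+change(18)=1+3=4, 1+change(13)=1+1=2, 1+change(11)=1+4=5, 1+change(6)=1+1=2) = 2
change(20) = min(1+change(19)=1+2=3, 1+change(14)=1+2=3, 1+change(12)=1+2=3, 1+change(7)=1+2=3) = 3
change(21) = min(1+change(20)=1+3=4, 1+change(15)=1+3=4, 1+change(13)=1+1=2, 1+change(8)=1+1=2) = 2
change(22) = min(1+change(21)=1+2=3, 1+change(16)=1+2=3, 1+change(14)=1+2=3, 1+change(9)=1+2=3) = 3
change(23) = min(1+change(22)=1+3=4, 1+change(17)=1+3=4, 1+change(15)=1+3=4, 1+change(10)=1+3=4) = 4
change(24) = min(1+change(23)=1+4=5, 1+change(18)=1+3=4, 1+change(16)=1+2=3, 1+change(11)=1+4=5) = 3
change(25) = min(1+change(24)=1+3=4, 1+change(19)=1+2=3, 1+change(17)=1+3=4, 1+change(12)=1+2=3) = 3

3


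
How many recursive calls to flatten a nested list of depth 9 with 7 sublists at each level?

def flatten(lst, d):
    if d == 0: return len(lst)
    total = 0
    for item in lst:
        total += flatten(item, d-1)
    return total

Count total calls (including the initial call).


At depth 0 (root): 1 call
At depth 1: each of 1 parents calls flatten on 7 children = 7 calls
At depth 2: each of 7 parents calls flatten on 7 children = 49 calls
At depth 3: each of 49 parents calls flatten on 7 children = 343 calls
At depth 4: each of 343 parents calls flatten on 7 children = 2401 calls
At depth 5: each of 2401 parents calls flatten on 7 children = 16807 calls
At depth 6: each of 16807 parents calls flatten on 7 children = 117649 calls
At depth 7: each of 117649 parents calls flatten on 7 children = 823543 calls
At depth 8: each of 823543 parents calls flatten on 7 children = 5764801 calls
At depth 9: each of 5764801 parents calls flatten on 7 children = 40353607 calls
Total: 1 + 7 + 49 + 343 + 2401 + 16807 + 117649 + 823543 + 5764801 + 40353607 = 47079208

47079208


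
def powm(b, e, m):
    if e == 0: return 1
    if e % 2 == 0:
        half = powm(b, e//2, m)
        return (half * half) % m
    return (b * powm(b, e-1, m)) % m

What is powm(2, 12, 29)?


powm(2, 12, 29): e is even, compute powm(2, 6, 29)
  powm(2, 6, 29): e is even, compute powm(2, 3, 29)
    powm(2, 3, 29): e is odd, compute powm(2, 2, 29)
      powm(2, 2, 29): e is even, compute powm(2, 1, 29)
        powm(2, 1, 29): e is odd, compute powm(2, 0, 29)
          powm(2, 0, 29) = 1
        (2 * 1) % 29 = 2
      half=2, (2*2) % 29 = 4
    (2 * 4) % 29 = 8
  half=8, (8*8) % 29 = 6
half=6, (6*6) % 29 = 7

7


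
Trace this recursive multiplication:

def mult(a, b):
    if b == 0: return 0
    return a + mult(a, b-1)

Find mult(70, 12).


mult(70, 12) = 70 + mult(70, 11)
mult(70, 11) = 70 + mult(70, 10)
mult(70, 10) = 70 + mult(70, 9)
mult(70, 9) = 70 + mult(70, 8)
mult(70, 8) = 70 + mult(70, 7)
mult(70, 7) = 70 + mult(70, 6)
mult(70, 6) = 70 + mult(70, 5)
mult(70, 5) = 70 + mult(70, 4)
mult(70, 4) = 70 + mult(70, 3)
mult(70, 3) = 70 + mult(70, 2)
mult(70, 2) = 70 + mult(70, 1)
mult(70, 1) = 70 + mult(70, 0)
mult(70, 0) = 0  (base case)
Total: 70 + 70 + 70 + 70 + 70 + 70 + 70 + 70 + 70 + 70 + 70 + 70 + 0 = 840

840


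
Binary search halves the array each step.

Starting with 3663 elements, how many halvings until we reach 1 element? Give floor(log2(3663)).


3663 / 2 = 1831
1831 / 2 = 915
915 / 2 = 457
457 / 2 = 228
228 / 2 = 114
114 / 2 = 57
57 / 2 = 28
28 / 2 = 14
14 / 2 = 7
7 / 2 = 3
3 / 2 = 1
Reached 1 after 11 halvings

11


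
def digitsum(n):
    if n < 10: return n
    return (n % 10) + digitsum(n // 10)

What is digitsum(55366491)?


digitsum(55366491) = 1 + digitsum(5536649)
digitsum(5536649) = 9 + digitsum(553664)
digitsum(553664) = 4 + digitsum(55366)
digitsum(55366) = 6 + digitsum(5536)
digitsum(5536) = 6 + digitsum(553)
digitsum(553) = 3 + digitsum(55)
digitsum(55) = 5 + digitsum(5)
digitsum(5) = 5  (base case)
Total: 1 + 9 + 4 + 6 + 6 + 3 + 5 + 5 = 39

39


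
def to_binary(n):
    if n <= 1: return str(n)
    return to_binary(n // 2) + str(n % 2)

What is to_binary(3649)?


to_binary(3649) = to_binary(1824) + '1'
to_binary(1824) = to_binary(912) + '0'
to_binary(912) = to_binary(456) + '0'
to_binary(456) = to_binary(228) + '0'
to_binary(228) = to_binary(114) + '0'
to_binary(114) = to_binary(57) + '0'
to_binary(57) = to_binary(28) + '1'
to_binary(28) = to_binary(14) + '0'
to_binary(14) = to_binary(7) + '0'
to_binary(7) = to_binary(3) + '1'
to_binary(3) = to_binary(1) + '1'
to_binary(1) = '1'  (base case)
Concatenating: '1' + '1' + '1' + '0' + '0' + '1' + '0' + '0' + '0' + '0' + '0' + '1' = '111001000001'

111001000001


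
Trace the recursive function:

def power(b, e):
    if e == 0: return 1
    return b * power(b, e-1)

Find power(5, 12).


power(5, 12)
= 5 * power(5, 11)
= 5 * 5 * power(5, 10)
= 5 * 5 * 5 * power(5, 9)
= 5 * 5 * 5 * 5 * power(5, 8)
= 5 * 5 * 5 * 5 * 5 * power(5, 7)
= 5 * 5 * 5 * 5 * 5 * 5 * power(5, 6)
= 5 * 5 * 5 * 5 * 5 * 5 * 5 * power(5, 5)
= 5 * 5 * 5 * 5 * 5 * 5 * 5 * 5 * power(5, 4)
= 5 * 5 * 5 * 5 * 5 * 5 * 5 * 5 * 5 * power(5, 3)
= 5 * 5 * 5 * 5 * 5 * 5 * 5 * 5 * 5 * 5 * power(5, 2)
= 5 * 5 * 5 * 5 * 5 * 5 * 5 * 5 * 5 * 5 * 5 * power(5, 1)
= 5 * 5 * 5 * 5 * 5 * 5 * 5 * 5 * 5 * 5 * 5 * 5 * power(5, 0)
= 5 * 5 * 5 * 5 * 5 * 5 * 5 * 5 * 5 * 5 * 5 * 5 * 1
= 244140625

244140625


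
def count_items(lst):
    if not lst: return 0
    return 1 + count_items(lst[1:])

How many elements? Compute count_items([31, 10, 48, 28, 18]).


count_items([31, 10, 48, 28, 18]) = 1 + count_items([10, 48, 28, 18])
count_items([10, 48, 28, 18]) = 1 + count_items([48, 28, 18])
count_items([48, 28, 18]) = 1 + count_items([28, 18])
count_items([28, 18]) = 1 + count_items([18])
count_items([18]) = 1 + count_items([])
count_items([]) = 0  (base case)
Unwinding: 1 + 1 + 1 + 1 + 1 + 0 = 5

5


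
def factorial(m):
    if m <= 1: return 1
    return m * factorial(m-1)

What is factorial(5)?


factorial(5)
= 5 * factorial(4)
= 5 * 4 * factorial(3)
= 5 * 4 * 3 * factorial(2)
= 5 * 4 * 3 * 2 * factorial(1)
= 5 * 4 * 3 * 2 * 1
= 120

120


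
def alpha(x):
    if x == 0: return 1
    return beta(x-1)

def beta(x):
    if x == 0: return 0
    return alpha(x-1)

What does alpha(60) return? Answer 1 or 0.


alpha(60) = beta(59)
beta(59) = alpha(58)
alpha(58) = beta(57)
beta(57) = alpha(56)
alpha(56) = beta(55)
beta(55) = alpha(54)
alpha(54) = beta(53)
beta(53) = alpha(52)
alpha(52) = beta(51)
beta(51) = alpha(50)
alpha(50) = beta(49)
beta(49) = alpha(48)
alpha(48) = beta(47)
beta(47) = alpha(46)
alpha(46) = beta(45)
beta(45) = alpha(44)
alpha(44) = beta(43)
beta(43) = alpha(42)
alpha(42) = beta(41)
beta(41) = alpha(40)
alpha(40) = beta(39)
beta(39) = alpha(38)
alpha(38) = beta(37)
beta(37) = alpha(36)
alpha(36) = beta(35)
beta(35) = alpha(34)
alpha(34) = beta(33)
beta(33) = alpha(32)
alpha(32) = beta(31)
beta(31) = alpha(30)
alpha(30) = beta(29)
beta(29) = alpha(28)
alpha(28) = beta(27)
beta(27) = alpha(26)
alpha(26) = beta(25)
beta(25) = alpha(24)
alpha(24) = beta(23)
beta(23) = alpha(22)
alpha(22) = beta(21)
beta(21) = alpha(20)
alpha(20) = beta(19)
beta(19) = alpha(18)
alpha(18) = beta(17)
beta(17) = alpha(16)
alpha(16) = beta(15)
beta(15) = alpha(14)
alpha(14) = beta(13)
beta(13) = alpha(12)
alpha(12) = beta(11)
beta(11) = alpha(10)
alpha(10) = beta(9)
beta(9) = alpha(8)
alpha(8) = beta(7)
beta(7) = alpha(6)
alpha(6) = beta(5)
beta(5) = alpha(4)
alpha(4) = beta(3)
beta(3) = alpha(2)
alpha(2) = beta(1)
beta(1) = alpha(0)
alpha(0) = 1  (base case)
Result: 1

1


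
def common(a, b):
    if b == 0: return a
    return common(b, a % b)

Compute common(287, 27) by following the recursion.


common(287, 27) = common(27, 17)
common(27, 17) = common(17, 10)
common(17, 10) = common(10, 7)
common(10, 7) = common(7, 3)
common(7, 3) = common(3, 1)
common(3, 1) = common(1, 0)
common(1, 0) = 1  (base case)

1


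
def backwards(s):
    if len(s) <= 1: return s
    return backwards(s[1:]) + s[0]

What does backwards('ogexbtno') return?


backwards('ogexbtno') = backwards('gexbtno') + 'o'
backwards('gexbtno') = backwards('exbtno') + 'g'
backwards('exbtno') = backwards('xbtno') + 'e'
backwards('xbtno') = backwards('btno') + 'x'
backwards('btno') = backwards('tno') + 'b'
backwards('tno') = backwards('no') + 't'
backwards('no') = backwards('o') + 'n'
backwards('o') = 'o'  (base case)
Concatenating: 'o' + 'n' + 't' + 'b' + 'x' + 'e' + 'g' + 'o' = 'ontbxego'

ontbxego


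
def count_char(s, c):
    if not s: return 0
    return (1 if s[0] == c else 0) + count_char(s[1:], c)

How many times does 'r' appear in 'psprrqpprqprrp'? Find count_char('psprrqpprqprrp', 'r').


s[0]='p' != 'r' -> 0
s[0]='s' != 'r' -> 0
s[0]='p' != 'r' -> 0
s[0]='r' == 'r' -> 1
s[0]='r' == 'r' -> 1
s[0]='q' != 'r' -> 0
s[0]='p' != 'r' -> 0
s[0]='p' != 'r' -> 0
s[0]='r' == 'r' -> 1
s[0]='q' != 'r' -> 0
s[0]='p' != 'r' -> 0
s[0]='r' == 'r' -> 1
s[0]='r' == 'r' -> 1
s[0]='p' != 'r' -> 0
Sum: 0 + 0 + 0 + 1 + 1 + 0 + 0 + 0 + 1 + 0 + 0 + 1 + 1 + 0 = 5

5


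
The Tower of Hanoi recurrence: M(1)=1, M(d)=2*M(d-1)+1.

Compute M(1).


M(1) = 1  (base case)

1


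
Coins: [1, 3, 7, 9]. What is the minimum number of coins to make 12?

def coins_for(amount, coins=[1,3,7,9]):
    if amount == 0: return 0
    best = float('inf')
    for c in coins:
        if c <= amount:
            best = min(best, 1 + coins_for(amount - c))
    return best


Building up with DP:
coins_for(0) = 0
coins_for(1) = min(1+coins_for(0)=1+0=1) = 1
coins_for(2) = min(1+coins_for(1)=1+1=2) = 2
coins_for(3) = min(1+coins_for(2)=1+2=3, 1+coins_for(0)=1+0=1) = 1
coins_for(4) = min(1+coins_for(3)=1+1=2, 1+coins_for(1)=1+1=2) = 2
coins_for(5) = min(1+coins_for(4)=1+2=3, 1+coins_for(2)=1+2=3) = 3
coins_for(6) = min(1+coins_for(5)=1+3=4, 1+coins_for(3)=1+1=2) = 2
coins_for(7) = min(1+coins_for(6)=1+2=3, 1+coins_for(4)=1+2=3, 1+coins_for(0)=1+0=1) = 1
coins_for(8) = min(1+coins_for(7)=1+1=2, 1+coins_for(5)=1+3=4, 1+coins_for(1)=1+1=2) = 2
coins_for(9) = min(1+coins_for(8)=1+2=3, 1+coins_for(6)=1+2=3, 1+coins_for(2)=1+2=3, 1+coins_for(0)=1+0=1) = 1
coins_for(10) = min(1+coins_for(9)=1+1=2, 1+coins_for(7)=1+1=2, 1+coins_for(3)=1+1=2, 1+coins_for(1)=1+1=2) = 2
coins_for(11) = min(1+coins_for(10)=1+2=3, 1+coins_for(8)=1+2=3, 1+coins_for(4)=1+2=3, 1+coins_for(2)=1+2=3) = 3
coins_for(12) = min(1+coins_for(11)=1+3=4, 1+coins_for(9)=1+1=2, 1+coins_for(5)=1+3=4, 1+coins_for(3)=1+1=2) = 2

2


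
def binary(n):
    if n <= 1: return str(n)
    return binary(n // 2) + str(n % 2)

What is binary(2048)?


binary(2048) = binary(1024) + '0'
binary(1024) = binary(512) + '0'
binary(512) = binary(256) + '0'
binary(256) = binary(128) + '0'
binary(128) = binary(64) + '0'
binary(64) = binary(32) + '0'
binary(32) = binary(16) + '0'
binary(16) = binary(8) + '0'
binary(8) = binary(4) + '0'
binary(4) = binary(2) + '0'
binary(2) = binary(1) + '0'
binary(1) = '1'  (base case)
Concatenating: '1' + '0' + '0' + '0' + '0' + '0' + '0' + '0' + '0' + '0' + '0' + '0' = '100000000000'

100000000000


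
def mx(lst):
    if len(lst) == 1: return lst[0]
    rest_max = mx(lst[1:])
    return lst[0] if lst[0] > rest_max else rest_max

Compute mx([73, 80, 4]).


mx([73, 80, 4]): compare 73 with mx([80, 4])
mx([80, 4]): compare 80 with mx([4])
mx([4]) = 4  (base case)
Compare 80 with 4 -> 80
Compare 73 with 80 -> 80

80
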